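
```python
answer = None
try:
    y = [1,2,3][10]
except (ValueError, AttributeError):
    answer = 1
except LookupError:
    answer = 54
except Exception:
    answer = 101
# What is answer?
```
54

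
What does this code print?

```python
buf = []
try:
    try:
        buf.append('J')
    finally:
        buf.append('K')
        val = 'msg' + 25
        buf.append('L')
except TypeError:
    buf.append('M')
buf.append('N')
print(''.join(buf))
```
JKMN

Exception in inner finally caught by outer except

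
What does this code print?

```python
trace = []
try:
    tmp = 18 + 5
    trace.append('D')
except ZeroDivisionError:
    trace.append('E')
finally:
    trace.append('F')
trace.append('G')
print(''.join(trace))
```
DFG

finally runs after normal execution too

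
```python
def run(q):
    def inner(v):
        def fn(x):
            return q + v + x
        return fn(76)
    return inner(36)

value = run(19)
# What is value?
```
131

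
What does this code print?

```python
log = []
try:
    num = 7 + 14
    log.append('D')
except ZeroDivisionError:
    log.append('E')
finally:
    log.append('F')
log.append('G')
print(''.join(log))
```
DFG

finally runs after normal execution too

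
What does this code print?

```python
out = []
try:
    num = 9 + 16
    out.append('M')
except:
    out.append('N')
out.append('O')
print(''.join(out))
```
MO

No exception, try block completes normally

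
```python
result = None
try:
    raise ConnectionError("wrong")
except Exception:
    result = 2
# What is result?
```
2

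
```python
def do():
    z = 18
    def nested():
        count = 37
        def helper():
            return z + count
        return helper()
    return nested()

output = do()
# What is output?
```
55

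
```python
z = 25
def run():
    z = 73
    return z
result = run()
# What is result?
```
73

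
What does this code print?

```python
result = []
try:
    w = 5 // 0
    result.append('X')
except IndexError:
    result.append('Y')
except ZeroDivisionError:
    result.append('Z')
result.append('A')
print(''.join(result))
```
ZA

ZeroDivisionError is caught by its specific handler, not IndexError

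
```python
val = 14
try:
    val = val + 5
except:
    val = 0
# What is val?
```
19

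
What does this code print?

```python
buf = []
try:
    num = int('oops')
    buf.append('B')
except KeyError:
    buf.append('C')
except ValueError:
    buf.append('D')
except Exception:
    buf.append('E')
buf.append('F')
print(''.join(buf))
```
DF

ValueError matches before generic Exception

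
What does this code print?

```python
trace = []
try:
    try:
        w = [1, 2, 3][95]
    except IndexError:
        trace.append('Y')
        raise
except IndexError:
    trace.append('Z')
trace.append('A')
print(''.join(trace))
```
YZA

raise without argument re-raises current exception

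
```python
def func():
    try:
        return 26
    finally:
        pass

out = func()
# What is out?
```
26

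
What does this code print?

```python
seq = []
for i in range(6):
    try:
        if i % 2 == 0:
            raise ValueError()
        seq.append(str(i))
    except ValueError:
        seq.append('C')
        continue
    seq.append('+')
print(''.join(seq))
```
C1+C3+C5+

continue in except skips rest of loop body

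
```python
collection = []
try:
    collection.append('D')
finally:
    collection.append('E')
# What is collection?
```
['D', 'E']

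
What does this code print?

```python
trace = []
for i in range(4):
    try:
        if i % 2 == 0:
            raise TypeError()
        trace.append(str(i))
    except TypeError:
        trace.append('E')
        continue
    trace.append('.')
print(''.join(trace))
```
E1.E3.

continue in except skips rest of loop body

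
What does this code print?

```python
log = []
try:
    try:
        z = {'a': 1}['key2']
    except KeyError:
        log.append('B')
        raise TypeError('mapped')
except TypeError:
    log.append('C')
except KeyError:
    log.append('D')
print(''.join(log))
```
BC

New TypeError raised, caught by outer TypeError handler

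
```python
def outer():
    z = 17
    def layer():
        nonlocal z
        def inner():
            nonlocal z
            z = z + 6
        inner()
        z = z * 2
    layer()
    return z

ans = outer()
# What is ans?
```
46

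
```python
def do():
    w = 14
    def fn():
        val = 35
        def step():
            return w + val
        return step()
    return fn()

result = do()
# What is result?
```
49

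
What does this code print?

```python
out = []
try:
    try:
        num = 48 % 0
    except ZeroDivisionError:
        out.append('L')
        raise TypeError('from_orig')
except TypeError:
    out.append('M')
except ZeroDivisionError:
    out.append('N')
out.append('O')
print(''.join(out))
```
LMO

TypeError raised and caught, original ZeroDivisionError not re-raised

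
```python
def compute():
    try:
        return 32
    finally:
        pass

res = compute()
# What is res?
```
32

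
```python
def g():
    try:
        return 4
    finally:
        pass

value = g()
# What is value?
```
4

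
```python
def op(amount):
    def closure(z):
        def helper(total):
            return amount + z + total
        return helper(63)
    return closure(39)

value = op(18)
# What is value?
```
120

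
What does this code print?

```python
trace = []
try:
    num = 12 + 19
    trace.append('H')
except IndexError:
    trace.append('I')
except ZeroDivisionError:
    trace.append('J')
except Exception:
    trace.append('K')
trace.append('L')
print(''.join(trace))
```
HL

No exception, try block completes normally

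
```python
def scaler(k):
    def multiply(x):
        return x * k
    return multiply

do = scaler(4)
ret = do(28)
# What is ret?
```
112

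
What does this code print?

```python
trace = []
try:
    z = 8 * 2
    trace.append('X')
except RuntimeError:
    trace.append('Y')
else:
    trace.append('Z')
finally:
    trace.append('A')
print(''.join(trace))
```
XZA

else runs before finally when no exception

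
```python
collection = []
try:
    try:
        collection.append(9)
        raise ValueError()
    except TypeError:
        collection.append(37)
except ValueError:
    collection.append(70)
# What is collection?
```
[9, 70]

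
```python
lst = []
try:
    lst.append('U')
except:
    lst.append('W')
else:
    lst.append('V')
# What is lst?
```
['U', 'V']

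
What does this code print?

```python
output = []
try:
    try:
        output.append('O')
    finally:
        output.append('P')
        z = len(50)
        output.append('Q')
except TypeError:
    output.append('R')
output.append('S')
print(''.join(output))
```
OPRS

Exception in inner finally caught by outer except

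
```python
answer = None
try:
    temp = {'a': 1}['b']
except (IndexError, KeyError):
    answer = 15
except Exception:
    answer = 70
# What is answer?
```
15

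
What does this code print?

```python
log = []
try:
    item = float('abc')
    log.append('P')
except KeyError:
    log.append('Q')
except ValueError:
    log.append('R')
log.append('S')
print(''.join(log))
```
RS

ValueError is caught by its specific handler, not KeyError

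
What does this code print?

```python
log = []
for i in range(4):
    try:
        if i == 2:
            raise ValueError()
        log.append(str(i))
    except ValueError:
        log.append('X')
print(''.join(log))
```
01X3

Exception on i=2 caught, loop continues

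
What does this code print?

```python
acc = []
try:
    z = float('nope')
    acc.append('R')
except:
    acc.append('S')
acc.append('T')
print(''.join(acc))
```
ST

Exception raised in try, caught by bare except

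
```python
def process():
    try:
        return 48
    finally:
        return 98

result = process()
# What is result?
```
98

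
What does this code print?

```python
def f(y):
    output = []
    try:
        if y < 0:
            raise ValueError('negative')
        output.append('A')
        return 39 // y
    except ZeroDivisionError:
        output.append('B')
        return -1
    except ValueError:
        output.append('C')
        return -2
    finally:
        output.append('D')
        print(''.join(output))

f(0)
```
ABD

y=0 causes ZeroDivisionError, caught, finally prints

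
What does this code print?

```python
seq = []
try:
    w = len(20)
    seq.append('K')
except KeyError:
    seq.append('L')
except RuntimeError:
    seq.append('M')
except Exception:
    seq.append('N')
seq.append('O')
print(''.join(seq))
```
NO

TypeError not specifically caught, falls to Exception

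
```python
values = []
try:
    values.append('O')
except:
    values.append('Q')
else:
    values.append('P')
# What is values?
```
['O', 'P']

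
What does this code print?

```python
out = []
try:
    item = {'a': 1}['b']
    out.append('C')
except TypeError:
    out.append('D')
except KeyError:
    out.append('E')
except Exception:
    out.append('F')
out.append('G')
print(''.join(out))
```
EG

KeyError matches before generic Exception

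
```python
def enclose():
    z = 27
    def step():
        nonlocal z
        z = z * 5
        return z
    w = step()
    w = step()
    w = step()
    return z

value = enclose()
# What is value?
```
3375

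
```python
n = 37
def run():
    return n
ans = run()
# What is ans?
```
37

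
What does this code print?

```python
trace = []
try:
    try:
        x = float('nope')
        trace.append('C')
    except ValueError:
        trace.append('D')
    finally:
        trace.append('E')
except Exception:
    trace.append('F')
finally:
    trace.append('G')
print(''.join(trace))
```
DEG

Both finally blocks run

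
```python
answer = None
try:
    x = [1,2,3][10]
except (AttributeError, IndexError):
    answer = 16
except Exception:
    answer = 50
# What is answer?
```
16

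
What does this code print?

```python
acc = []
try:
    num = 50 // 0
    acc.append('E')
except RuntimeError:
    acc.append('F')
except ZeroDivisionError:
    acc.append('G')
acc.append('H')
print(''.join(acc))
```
GH

ZeroDivisionError is caught by its specific handler, not RuntimeError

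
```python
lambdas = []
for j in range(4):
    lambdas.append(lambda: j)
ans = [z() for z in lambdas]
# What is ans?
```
[3, 3, 3, 3]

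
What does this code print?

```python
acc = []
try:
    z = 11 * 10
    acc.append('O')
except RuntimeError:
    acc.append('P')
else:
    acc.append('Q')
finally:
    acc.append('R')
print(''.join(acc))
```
OQR

else runs before finally when no exception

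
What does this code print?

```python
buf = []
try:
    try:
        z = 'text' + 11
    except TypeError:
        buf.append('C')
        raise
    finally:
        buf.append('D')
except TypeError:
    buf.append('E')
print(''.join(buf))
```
CDE

finally runs before re-raised exception propagates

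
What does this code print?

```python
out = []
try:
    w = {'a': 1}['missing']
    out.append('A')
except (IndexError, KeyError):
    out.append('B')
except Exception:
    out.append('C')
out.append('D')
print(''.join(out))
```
BD

KeyError matches tuple containing it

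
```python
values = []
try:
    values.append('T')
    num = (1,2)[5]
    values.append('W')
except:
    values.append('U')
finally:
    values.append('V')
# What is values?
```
['T', 'U', 'V']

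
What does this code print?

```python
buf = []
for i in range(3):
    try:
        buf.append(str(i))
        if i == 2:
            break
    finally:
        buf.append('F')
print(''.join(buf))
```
0F1F2F

finally runs even when breaking out of loop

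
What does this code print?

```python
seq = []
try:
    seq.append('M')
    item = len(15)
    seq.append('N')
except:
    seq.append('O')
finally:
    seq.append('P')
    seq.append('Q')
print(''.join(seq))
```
MOPQ

Code before exception runs, then except, then all of finally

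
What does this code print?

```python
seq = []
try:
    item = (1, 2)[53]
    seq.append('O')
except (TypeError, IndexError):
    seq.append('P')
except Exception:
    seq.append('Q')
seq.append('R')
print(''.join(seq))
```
PR

IndexError matches tuple containing it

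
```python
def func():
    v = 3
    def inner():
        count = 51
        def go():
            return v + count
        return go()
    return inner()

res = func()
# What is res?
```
54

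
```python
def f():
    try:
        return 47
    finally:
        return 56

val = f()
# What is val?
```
56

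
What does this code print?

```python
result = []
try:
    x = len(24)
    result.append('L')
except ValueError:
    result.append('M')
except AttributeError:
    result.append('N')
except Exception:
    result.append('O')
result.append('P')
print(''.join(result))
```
OP

TypeError not specifically caught, falls to Exception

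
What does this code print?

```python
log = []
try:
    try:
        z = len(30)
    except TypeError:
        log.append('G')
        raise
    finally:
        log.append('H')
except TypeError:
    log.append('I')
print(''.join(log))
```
GHI

finally runs before re-raised exception propagates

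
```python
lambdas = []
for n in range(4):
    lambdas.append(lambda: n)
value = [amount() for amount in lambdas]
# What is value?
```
[3, 3, 3, 3]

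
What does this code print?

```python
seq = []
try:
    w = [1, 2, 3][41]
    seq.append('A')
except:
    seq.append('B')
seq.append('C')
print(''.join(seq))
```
BC

Exception raised in try, caught by bare except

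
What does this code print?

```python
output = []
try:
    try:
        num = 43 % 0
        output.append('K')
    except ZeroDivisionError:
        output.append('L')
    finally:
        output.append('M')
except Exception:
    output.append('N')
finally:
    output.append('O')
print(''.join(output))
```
LMO

Both finally blocks run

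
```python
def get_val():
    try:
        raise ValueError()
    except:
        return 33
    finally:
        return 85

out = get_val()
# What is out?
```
85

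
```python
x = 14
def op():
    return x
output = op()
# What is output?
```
14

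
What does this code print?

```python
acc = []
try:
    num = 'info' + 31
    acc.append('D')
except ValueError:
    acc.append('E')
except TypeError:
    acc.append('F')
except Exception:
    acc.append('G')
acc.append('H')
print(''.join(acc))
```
FH

TypeError matches before generic Exception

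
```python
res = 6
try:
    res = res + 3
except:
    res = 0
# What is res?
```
9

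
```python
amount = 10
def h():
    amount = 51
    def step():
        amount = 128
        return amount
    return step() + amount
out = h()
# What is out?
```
179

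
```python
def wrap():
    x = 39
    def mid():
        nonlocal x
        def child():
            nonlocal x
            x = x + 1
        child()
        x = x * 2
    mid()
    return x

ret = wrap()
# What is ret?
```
80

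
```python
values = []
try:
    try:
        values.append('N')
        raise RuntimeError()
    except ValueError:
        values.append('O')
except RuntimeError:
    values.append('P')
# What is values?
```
['N', 'P']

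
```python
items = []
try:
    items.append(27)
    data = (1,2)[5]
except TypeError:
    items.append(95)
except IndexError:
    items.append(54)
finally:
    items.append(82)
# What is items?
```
[27, 54, 82]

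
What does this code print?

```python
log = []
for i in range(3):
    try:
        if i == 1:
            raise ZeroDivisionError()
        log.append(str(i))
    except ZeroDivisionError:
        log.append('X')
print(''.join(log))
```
0X2

Exception on i=1 caught, loop continues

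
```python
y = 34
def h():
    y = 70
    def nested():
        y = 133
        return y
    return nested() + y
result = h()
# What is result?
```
203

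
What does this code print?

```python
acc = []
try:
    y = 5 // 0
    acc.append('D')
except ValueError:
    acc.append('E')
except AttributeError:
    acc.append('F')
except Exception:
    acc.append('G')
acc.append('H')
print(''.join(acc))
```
GH

ZeroDivisionError not specifically caught, falls to Exception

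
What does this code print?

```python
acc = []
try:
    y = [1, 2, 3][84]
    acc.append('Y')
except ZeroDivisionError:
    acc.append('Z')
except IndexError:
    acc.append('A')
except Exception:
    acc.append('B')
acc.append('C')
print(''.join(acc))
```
AC

IndexError matches before generic Exception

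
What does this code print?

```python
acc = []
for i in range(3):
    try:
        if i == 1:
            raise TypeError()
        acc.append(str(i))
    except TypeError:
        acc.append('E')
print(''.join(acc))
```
0E2

Exception on i=1 caught, loop continues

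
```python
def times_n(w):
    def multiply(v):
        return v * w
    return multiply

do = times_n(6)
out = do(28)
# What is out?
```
168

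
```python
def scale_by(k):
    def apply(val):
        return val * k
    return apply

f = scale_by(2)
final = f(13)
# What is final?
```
26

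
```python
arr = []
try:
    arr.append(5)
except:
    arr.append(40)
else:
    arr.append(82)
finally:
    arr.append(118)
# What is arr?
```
[5, 82, 118]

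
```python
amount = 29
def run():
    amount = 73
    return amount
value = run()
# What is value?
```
73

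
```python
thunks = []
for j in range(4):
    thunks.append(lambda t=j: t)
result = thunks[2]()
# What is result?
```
2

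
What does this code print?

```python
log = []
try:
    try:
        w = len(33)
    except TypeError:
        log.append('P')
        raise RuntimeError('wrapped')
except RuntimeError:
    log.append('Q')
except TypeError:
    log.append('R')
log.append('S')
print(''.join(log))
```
PQS

RuntimeError raised and caught, original TypeError not re-raised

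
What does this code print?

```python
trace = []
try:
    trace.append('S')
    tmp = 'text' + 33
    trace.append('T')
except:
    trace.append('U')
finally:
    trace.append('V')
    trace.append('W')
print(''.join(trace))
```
SUVW

Code before exception runs, then except, then all of finally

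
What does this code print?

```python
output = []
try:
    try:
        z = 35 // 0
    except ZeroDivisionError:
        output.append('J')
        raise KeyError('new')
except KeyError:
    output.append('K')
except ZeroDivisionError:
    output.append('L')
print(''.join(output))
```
JK

New KeyError raised, caught by outer KeyError handler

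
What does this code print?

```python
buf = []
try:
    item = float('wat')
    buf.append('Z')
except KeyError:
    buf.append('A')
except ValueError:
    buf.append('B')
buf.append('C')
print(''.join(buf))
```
BC

ValueError is caught by its specific handler, not KeyError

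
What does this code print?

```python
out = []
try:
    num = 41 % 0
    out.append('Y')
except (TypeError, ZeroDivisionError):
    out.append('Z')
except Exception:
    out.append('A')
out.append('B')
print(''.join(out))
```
ZB

ZeroDivisionError matches tuple containing it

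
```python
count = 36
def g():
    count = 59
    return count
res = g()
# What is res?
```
59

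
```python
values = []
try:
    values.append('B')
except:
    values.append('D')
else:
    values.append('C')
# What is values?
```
['B', 'C']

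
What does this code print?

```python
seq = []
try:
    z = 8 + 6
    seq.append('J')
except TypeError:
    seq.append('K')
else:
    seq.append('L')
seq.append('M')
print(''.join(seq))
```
JLM

else block runs when no exception occurs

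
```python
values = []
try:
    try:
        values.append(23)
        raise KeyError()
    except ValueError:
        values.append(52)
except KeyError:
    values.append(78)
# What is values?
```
[23, 78]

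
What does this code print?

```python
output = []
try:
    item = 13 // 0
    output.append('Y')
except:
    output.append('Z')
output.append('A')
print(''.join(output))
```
ZA

Exception raised in try, caught by bare except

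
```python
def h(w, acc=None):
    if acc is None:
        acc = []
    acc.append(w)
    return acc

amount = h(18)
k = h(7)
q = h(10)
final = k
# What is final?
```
[7]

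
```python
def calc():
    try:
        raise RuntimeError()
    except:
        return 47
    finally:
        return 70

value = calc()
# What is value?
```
70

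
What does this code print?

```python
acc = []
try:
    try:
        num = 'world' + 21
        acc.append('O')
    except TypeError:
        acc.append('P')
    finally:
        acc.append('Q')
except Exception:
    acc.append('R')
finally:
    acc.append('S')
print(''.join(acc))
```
PQS

Both finally blocks run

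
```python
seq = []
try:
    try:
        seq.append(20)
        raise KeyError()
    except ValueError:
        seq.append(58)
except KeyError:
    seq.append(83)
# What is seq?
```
[20, 83]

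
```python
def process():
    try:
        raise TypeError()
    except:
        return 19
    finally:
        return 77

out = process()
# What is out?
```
77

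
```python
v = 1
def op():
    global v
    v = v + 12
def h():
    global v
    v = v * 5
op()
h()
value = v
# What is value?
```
65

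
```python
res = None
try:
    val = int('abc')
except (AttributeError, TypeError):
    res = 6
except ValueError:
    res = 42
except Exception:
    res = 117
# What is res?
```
42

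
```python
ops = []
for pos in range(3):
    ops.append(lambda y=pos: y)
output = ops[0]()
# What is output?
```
0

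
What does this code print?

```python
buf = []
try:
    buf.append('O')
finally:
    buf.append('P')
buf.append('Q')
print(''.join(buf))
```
OPQ

try/finally without except, no exception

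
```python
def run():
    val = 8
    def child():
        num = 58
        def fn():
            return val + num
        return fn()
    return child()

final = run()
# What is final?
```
66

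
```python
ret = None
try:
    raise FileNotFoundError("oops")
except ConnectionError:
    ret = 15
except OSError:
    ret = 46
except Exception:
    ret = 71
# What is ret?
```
46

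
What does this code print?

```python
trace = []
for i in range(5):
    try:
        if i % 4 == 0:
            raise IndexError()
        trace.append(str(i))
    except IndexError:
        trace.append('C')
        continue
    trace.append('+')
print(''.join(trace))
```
C1+2+3+C

continue in except skips rest of loop body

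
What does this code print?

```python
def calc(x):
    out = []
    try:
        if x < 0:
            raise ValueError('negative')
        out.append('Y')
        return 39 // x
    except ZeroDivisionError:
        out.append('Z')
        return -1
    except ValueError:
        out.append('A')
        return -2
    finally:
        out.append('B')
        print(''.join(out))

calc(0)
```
YZB

x=0 causes ZeroDivisionError, caught, finally prints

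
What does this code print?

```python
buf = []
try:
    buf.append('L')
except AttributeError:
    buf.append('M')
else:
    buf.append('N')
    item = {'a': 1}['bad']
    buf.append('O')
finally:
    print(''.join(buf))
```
LN

Try succeeds, else appends 'N', KeyError in else is uncaught, finally prints before exception propagates ('O' never appended)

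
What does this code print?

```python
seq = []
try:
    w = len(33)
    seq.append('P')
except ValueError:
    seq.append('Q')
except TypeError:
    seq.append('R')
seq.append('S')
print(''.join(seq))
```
RS

TypeError is caught by its specific handler, not ValueError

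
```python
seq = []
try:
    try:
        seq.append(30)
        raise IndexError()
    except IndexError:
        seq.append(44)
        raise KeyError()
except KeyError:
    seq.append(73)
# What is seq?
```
[30, 44, 73]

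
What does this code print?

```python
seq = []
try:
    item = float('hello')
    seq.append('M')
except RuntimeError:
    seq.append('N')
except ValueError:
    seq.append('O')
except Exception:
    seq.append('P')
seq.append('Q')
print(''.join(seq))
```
OQ

ValueError matches before generic Exception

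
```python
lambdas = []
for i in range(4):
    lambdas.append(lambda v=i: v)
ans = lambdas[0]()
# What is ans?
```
0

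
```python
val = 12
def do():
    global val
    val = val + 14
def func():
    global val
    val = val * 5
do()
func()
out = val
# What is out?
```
130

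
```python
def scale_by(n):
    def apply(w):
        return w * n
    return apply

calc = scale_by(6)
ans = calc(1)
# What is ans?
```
6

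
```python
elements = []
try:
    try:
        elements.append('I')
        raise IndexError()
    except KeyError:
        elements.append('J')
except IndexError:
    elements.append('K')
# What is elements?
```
['I', 'K']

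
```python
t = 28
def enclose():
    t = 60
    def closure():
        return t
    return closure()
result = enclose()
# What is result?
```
60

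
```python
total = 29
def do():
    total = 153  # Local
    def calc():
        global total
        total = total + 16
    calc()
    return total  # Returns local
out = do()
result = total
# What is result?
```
45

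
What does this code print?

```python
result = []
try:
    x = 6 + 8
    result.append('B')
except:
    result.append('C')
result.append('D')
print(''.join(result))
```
BD

No exception, try block completes normally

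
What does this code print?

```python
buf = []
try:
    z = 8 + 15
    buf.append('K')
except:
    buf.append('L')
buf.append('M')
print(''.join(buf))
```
KM

No exception, try block completes normally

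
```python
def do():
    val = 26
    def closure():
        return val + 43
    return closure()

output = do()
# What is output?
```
69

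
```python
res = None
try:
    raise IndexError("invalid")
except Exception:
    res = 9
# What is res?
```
9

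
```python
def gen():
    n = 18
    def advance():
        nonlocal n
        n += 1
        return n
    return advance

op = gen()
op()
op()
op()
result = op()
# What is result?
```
22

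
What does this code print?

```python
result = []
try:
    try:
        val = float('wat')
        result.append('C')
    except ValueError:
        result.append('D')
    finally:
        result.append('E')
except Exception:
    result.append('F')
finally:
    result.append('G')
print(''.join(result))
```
DEG

Both finally blocks run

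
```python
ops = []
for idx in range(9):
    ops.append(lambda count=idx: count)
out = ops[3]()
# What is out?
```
3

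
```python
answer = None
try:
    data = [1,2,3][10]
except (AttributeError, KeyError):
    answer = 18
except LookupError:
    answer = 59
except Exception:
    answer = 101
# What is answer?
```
59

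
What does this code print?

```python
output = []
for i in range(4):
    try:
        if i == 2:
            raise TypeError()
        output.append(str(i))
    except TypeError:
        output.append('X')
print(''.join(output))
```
01X3

Exception on i=2 caught, loop continues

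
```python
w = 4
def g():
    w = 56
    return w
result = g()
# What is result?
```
56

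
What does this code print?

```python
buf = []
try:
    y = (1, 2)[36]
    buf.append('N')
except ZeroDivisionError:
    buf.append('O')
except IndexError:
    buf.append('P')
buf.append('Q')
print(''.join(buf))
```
PQ

IndexError is caught by its specific handler, not ZeroDivisionError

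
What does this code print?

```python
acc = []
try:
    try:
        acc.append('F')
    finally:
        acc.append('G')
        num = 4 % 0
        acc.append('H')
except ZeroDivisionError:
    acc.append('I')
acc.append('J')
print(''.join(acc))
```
FGIJ

Exception in inner finally caught by outer except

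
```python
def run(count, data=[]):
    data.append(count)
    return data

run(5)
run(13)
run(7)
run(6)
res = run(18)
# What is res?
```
[5, 13, 7, 6, 18]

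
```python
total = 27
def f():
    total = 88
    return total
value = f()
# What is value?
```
88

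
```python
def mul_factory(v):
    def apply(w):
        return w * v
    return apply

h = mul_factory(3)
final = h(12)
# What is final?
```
36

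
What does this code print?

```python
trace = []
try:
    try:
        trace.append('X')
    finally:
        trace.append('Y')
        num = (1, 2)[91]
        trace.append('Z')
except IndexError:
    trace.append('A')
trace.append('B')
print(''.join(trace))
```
XYAB

Exception in inner finally caught by outer except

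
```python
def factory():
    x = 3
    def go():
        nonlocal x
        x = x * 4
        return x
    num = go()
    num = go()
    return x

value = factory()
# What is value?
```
48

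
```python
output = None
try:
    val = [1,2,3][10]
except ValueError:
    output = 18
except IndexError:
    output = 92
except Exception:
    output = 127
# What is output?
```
92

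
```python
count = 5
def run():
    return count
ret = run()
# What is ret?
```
5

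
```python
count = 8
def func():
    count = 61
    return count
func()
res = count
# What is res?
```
8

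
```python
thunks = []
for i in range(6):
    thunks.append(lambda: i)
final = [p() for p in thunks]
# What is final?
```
[5, 5, 5, 5, 5, 5]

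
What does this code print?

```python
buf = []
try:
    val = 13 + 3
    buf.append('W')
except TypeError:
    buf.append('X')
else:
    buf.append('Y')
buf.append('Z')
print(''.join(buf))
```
WYZ

else block runs when no exception occurs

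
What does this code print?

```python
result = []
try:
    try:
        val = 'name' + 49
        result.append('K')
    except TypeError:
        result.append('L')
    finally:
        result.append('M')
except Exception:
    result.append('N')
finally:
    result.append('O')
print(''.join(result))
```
LMO

Both finally blocks run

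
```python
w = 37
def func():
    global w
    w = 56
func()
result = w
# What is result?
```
56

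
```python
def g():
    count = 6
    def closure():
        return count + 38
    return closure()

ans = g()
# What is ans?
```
44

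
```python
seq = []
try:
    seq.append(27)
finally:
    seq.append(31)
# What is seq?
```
[27, 31]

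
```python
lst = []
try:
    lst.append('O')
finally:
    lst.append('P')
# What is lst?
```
['O', 'P']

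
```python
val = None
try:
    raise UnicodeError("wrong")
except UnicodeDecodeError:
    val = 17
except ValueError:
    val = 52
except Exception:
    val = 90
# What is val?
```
52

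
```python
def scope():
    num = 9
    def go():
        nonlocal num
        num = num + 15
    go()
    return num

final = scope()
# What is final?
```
24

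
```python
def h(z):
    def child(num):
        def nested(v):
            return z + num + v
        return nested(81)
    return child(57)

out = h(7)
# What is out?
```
145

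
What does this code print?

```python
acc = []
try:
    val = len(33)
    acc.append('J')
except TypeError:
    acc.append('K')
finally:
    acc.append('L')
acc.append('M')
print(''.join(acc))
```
KLM

finally always runs, even after exception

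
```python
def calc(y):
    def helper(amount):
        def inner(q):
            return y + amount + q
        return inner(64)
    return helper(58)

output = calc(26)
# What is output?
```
148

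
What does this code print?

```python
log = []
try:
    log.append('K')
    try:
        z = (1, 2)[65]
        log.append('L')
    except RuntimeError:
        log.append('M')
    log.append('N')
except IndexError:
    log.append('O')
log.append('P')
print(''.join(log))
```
KOP

Inner handler doesn't match, propagates to outer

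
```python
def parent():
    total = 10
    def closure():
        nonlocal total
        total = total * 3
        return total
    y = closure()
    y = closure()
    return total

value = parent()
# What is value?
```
90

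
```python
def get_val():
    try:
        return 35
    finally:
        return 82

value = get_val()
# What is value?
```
82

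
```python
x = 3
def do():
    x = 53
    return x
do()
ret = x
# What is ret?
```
3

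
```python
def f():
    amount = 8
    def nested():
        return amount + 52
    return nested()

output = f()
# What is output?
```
60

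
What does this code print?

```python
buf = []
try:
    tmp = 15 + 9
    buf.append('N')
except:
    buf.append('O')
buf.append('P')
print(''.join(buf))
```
NP

No exception, try block completes normally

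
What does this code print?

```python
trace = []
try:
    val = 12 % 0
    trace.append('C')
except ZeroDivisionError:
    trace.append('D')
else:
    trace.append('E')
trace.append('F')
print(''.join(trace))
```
DF

else block skipped when exception is caught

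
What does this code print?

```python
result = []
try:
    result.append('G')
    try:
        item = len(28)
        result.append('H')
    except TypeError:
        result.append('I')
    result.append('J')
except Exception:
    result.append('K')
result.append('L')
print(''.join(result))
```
GIJL

Inner exception caught by inner handler, outer continues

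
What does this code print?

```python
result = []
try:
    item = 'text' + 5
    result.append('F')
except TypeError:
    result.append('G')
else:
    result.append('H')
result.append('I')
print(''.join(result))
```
GI

else block skipped when exception is caught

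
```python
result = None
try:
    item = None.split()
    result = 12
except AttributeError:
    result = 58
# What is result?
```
58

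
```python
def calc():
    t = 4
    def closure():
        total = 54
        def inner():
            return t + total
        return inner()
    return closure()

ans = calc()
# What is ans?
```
58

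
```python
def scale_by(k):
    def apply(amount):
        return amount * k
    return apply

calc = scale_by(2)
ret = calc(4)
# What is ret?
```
8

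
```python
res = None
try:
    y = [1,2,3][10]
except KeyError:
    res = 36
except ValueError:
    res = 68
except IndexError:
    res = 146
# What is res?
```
146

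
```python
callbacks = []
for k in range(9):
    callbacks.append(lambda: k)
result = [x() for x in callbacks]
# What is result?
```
[8, 8, 8, 8, 8, 8, 8, 8, 8]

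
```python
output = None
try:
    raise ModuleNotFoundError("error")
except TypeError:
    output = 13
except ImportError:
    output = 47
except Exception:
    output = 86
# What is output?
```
47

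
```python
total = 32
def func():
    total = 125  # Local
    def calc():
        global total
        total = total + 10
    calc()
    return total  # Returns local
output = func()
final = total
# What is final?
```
42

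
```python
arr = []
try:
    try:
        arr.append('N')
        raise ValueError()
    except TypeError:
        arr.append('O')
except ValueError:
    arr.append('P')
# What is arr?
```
['N', 'P']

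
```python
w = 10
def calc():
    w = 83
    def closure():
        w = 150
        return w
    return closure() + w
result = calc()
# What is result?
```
233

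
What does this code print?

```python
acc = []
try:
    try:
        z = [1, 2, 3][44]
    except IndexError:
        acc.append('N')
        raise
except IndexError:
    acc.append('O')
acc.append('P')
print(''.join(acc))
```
NOP

raise without argument re-raises current exception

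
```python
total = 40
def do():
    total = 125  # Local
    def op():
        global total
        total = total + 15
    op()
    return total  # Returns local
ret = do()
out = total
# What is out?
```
55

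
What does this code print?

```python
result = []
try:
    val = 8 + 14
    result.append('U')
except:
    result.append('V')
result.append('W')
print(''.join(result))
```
UW

No exception, try block completes normally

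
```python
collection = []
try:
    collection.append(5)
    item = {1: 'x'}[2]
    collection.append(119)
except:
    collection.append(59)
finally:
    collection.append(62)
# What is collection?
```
[5, 59, 62]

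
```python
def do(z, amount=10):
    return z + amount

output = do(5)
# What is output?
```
15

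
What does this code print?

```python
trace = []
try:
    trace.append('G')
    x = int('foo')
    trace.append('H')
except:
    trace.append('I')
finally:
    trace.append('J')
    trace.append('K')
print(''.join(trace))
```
GIJK

Code before exception runs, then except, then all of finally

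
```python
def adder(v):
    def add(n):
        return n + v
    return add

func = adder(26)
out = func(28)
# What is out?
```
54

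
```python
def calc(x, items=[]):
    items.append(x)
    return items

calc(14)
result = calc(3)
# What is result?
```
[14, 3]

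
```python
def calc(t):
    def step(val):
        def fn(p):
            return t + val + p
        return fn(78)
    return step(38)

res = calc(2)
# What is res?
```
118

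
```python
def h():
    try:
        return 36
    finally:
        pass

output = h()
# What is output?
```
36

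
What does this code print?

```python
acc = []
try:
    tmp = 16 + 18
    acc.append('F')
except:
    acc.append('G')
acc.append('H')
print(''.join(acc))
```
FH

No exception, try block completes normally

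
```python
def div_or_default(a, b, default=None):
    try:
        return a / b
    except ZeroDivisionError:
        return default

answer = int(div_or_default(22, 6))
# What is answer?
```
3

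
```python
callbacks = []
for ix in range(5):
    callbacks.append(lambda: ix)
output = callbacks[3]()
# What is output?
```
4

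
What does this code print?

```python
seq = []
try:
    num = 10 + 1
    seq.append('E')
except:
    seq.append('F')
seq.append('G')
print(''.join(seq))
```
EG

No exception, try block completes normally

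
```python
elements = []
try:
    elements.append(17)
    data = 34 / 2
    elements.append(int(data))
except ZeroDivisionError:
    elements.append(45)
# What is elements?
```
[17, 17]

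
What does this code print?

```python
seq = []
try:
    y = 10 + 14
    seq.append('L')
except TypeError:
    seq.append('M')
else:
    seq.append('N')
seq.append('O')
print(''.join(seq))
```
LNO

else block runs when no exception occurs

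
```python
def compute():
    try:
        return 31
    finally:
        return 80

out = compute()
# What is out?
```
80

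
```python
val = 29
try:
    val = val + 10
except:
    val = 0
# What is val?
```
39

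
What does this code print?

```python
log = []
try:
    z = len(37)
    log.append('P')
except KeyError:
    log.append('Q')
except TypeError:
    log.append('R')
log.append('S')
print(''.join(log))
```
RS

TypeError is caught by its specific handler, not KeyError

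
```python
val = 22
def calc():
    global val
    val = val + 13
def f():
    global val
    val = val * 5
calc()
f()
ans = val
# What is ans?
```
175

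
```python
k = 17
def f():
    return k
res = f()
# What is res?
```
17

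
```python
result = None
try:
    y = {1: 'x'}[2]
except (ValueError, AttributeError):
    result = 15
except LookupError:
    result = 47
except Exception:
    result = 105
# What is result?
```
47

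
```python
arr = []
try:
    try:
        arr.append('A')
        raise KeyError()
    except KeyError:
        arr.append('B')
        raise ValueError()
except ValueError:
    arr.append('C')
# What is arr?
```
['A', 'B', 'C']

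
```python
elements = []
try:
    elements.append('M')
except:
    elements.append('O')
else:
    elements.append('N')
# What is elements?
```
['M', 'N']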